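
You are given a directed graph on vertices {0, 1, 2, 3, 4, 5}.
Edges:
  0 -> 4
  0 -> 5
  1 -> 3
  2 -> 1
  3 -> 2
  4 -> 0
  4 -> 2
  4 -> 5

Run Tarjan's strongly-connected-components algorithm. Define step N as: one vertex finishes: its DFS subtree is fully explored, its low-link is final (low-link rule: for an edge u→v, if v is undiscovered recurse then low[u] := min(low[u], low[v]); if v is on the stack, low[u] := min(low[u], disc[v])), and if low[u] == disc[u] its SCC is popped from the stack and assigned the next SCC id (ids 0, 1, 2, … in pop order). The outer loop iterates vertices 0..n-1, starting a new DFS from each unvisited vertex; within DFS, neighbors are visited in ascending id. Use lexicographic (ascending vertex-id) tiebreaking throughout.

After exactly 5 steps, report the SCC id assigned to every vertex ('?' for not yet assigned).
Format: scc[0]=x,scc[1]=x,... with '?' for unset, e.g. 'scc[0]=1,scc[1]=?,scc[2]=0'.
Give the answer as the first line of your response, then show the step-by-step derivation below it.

scc[0]=?,scc[1]=0,scc[2]=0,scc[3]=0,scc[4]=?,scc[5]=1

step 1: low=(low[0]=0,low[1]=3,low[2]=2,low[3]=2,low[4]=0,low[5]=?); scc=(scc[0]=?,scc[1]=?,scc[2]=?,scc[3]=?,scc[4]=?,scc[5]=?)
step 2: low=(low[0]=0,low[1]=2,low[2]=2,low[3]=2,low[4]=0,low[5]=?); scc=(scc[0]=?,scc[1]=?,scc[2]=?,scc[3]=?,scc[4]=?,scc[5]=?)
step 3: low=(low[0]=0,low[1]=2,low[2]=2,low[3]=2,low[4]=0,low[5]=?); scc=(scc[0]=?,scc[1]=0,scc[2]=0,scc[3]=0,scc[4]=?,scc[5]=?)
step 4: low=(low[0]=0,low[1]=2,low[2]=2,low[3]=2,low[4]=0,low[5]=5); scc=(scc[0]=?,scc[1]=0,scc[2]=0,scc[3]=0,scc[4]=?,scc[5]=1)
step 5: low=(low[0]=0,low[1]=2,low[2]=2,low[3]=2,low[4]=0,low[5]=5); scc=(scc[0]=?,scc[1]=0,scc[2]=0,scc[3]=0,scc[4]=?,scc[5]=1)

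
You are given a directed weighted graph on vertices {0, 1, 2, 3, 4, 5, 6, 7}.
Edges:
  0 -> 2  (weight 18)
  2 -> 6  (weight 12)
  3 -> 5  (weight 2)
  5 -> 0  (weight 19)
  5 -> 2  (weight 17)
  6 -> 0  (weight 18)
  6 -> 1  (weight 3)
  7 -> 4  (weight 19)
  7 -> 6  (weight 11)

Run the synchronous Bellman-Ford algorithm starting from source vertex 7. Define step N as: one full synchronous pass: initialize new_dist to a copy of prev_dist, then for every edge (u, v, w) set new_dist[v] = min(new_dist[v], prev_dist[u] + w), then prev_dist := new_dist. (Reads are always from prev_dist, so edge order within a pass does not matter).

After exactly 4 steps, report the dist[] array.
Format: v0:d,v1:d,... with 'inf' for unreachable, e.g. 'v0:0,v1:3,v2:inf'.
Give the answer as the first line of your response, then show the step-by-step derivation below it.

v0:29,v1:14,v2:47,v3:inf,v4:19,v5:inf,v6:11,v7:0

step 1: dist = v0:inf,v1:inf,v2:inf,v3:inf,v4:19,v5:inf,v6:11,v7:0
step 2: dist = v0:29,v1:14,v2:inf,v3:inf,v4:19,v5:inf,v6:11,v7:0
step 3: dist = v0:29,v1:14,v2:47,v3:inf,v4:19,v5:inf,v6:11,v7:0
step 4: dist = v0:29,v1:14,v2:47,v3:inf,v4:19,v5:inf,v6:11,v7:0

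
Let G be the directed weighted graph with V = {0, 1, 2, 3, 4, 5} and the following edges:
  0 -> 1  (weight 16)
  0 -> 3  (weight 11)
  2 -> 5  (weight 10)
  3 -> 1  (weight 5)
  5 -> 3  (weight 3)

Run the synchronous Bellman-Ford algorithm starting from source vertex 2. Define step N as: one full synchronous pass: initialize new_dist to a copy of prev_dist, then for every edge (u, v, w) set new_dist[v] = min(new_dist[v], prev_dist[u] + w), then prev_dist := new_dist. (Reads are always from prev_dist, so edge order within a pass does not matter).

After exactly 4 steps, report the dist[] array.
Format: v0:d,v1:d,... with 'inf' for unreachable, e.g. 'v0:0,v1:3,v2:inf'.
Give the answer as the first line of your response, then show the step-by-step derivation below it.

v0:inf,v1:18,v2:0,v3:13,v4:inf,v5:10

step 1: dist = v0:inf,v1:inf,v2:0,v3:inf,v4:inf,v5:10
step 2: dist = v0:inf,v1:inf,v2:0,v3:13,v4:inf,v5:10
step 3: dist = v0:inf,v1:18,v2:0,v3:13,v4:inf,v5:10
step 4: dist = v0:inf,v1:18,v2:0,v3:13,v4:inf,v5:10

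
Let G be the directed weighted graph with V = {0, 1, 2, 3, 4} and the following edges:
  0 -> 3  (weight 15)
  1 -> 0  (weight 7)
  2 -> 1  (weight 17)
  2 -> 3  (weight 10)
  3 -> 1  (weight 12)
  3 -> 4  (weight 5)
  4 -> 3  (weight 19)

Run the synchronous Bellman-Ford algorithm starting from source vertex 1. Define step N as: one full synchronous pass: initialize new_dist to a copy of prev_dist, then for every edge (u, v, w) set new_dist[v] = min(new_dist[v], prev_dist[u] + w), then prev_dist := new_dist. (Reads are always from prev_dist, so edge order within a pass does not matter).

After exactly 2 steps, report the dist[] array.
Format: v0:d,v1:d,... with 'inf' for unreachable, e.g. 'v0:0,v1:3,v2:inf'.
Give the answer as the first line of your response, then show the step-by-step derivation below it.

v0:7,v1:0,v2:inf,v3:22,v4:inf

step 1: dist = v0:7,v1:0,v2:inf,v3:inf,v4:inf
step 2: dist = v0:7,v1:0,v2:inf,v3:22,v4:inf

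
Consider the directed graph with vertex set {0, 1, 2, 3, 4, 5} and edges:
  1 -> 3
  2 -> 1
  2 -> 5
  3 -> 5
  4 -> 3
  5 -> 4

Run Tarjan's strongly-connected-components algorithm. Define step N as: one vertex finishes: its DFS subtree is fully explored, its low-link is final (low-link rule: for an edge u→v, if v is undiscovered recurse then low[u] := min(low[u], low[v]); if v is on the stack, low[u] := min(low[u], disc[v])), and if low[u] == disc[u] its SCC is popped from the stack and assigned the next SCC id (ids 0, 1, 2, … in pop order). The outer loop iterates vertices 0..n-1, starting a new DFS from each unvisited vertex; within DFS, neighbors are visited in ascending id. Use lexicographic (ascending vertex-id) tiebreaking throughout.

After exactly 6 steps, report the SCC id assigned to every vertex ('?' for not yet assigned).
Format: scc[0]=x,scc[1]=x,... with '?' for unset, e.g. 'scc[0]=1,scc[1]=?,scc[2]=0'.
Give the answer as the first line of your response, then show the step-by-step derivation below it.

scc[0]=0,scc[1]=2,scc[2]=3,scc[3]=1,scc[4]=1,scc[5]=1

step 1: low=(low[0]=0,low[1]=?,low[2]=?,low[3]=?,low[4]=?,low[5]=?); scc=(scc[0]=0,scc[1]=?,scc[2]=?,scc[3]=?,scc[4]=?,scc[5]=?)
step 2: low=(low[0]=0,low[1]=1,low[2]=?,low[3]=2,low[4]=2,low[5]=3); scc=(scc[0]=0,scc[1]=?,scc[2]=?,scc[3]=?,scc[4]=?,scc[5]=?)
step 3: low=(low[0]=0,low[1]=1,low[2]=?,low[3]=2,low[4]=2,low[5]=2); scc=(scc[0]=0,scc[1]=?,scc[2]=?,scc[3]=?,scc[4]=?,scc[5]=?)
step 4: low=(low[0]=0,low[1]=1,low[2]=?,low[3]=2,low[4]=2,low[5]=2); scc=(scc[0]=0,scc[1]=?,scc[2]=?,scc[3]=1,scc[4]=1,scc[5]=1)
step 5: low=(low[0]=0,low[1]=1,low[2]=?,low[3]=2,low[4]=2,low[5]=2); scc=(scc[0]=0,scc[1]=2,scc[2]=?,scc[3]=1,scc[4]=1,scc[5]=1)
step 6: low=(low[0]=0,low[1]=1,low[2]=5,low[3]=2,low[4]=2,low[5]=2); scc=(scc[0]=0,scc[1]=2,scc[2]=3,scc[3]=1,scc[4]=1,scc[5]=1)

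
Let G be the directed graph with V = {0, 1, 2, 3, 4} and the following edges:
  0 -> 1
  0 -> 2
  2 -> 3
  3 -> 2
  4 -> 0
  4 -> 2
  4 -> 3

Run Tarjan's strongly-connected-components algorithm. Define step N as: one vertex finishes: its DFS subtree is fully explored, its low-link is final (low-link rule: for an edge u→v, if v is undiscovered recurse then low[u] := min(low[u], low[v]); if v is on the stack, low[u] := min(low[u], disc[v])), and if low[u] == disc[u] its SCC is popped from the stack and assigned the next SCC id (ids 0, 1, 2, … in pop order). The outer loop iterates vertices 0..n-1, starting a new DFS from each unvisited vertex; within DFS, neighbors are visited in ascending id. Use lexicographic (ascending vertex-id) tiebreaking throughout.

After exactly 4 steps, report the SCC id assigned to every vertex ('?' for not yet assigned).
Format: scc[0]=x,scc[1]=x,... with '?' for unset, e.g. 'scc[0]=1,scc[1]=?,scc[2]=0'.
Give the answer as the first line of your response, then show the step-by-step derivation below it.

scc[0]=2,scc[1]=0,scc[2]=1,scc[3]=1,scc[4]=?

step 1: low=(low[0]=0,low[1]=1,low[2]=?,low[3]=?,low[4]=?); scc=(scc[0]=?,scc[1]=0,scc[2]=?,scc[3]=?,scc[4]=?)
step 2: low=(low[0]=0,low[1]=1,low[2]=2,low[3]=2,low[4]=?); scc=(scc[0]=?,scc[1]=0,scc[2]=?,scc[3]=?,scc[4]=?)
step 3: low=(low[0]=0,low[1]=1,low[2]=2,low[3]=2,low[4]=?); scc=(scc[0]=?,scc[1]=0,scc[2]=1,scc[3]=1,scc[4]=?)
step 4: low=(low[0]=0,low[1]=1,low[2]=2,low[3]=2,low[4]=?); scc=(scc[0]=2,scc[1]=0,scc[2]=1,scc[3]=1,scc[4]=?)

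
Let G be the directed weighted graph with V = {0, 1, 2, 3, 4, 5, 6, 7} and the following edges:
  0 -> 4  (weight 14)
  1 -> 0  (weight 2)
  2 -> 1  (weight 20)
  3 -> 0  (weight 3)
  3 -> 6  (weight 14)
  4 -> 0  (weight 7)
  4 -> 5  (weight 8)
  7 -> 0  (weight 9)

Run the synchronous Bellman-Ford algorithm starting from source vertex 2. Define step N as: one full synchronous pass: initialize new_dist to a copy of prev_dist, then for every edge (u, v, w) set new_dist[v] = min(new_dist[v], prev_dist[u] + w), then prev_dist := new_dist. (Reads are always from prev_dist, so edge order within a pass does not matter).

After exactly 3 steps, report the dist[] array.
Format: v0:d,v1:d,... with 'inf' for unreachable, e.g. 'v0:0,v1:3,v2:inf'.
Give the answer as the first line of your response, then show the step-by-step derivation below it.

v0:22,v1:20,v2:0,v3:inf,v4:36,v5:inf,v6:inf,v7:inf

step 1: dist = v0:inf,v1:20,v2:0,v3:inf,v4:inf,v5:inf,v6:inf,v7:inf
step 2: dist = v0:22,v1:20,v2:0,v3:inf,v4:inf,v5:inf,v6:inf,v7:inf
step 3: dist = v0:22,v1:20,v2:0,v3:inf,v4:36,v5:inf,v6:inf,v7:inf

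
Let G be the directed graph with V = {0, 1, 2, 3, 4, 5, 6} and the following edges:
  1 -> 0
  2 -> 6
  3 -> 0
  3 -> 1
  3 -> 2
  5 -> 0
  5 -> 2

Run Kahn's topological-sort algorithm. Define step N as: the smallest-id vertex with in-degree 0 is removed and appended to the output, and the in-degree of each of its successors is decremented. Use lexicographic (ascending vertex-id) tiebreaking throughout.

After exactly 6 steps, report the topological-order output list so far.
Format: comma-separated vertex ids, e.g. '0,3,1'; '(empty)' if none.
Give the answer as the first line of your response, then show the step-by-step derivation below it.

3,1,4,5,0,2

step 1: output 3; order=[3]; indeg=(2,0,1,0,0,0,1)
step 2: output 1; order=[3,1]; indeg=(1,0,1,0,0,0,1)
step 3: output 4; order=[3,1,4]; indeg=(1,0,1,0,0,0,1)
step 4: output 5; order=[3,1,4,5]; indeg=(0,0,0,0,0,0,1)
step 5: output 0; order=[3,1,4,5,0]; indeg=(0,0,0,0,0,0,1)
step 6: output 2; order=[3,1,4,5,0,2]; indeg=(0,0,0,0,0,0,0)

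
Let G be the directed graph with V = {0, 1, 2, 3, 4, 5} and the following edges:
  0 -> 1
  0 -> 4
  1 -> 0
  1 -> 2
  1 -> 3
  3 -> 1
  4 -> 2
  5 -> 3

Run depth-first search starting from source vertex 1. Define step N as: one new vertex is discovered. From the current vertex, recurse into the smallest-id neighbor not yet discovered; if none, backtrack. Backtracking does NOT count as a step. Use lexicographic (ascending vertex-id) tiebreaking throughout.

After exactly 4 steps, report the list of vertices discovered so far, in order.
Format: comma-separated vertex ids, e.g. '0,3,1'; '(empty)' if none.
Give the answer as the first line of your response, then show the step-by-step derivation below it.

1,0,4,2

step 1: discover 1; path=1; order=1
step 2: discover 0; path=1>0; order=1,0
step 3: discover 4; path=1>0>4; order=1,0,4
step 4: discover 2; path=1>0>4>2; order=1,0,4,2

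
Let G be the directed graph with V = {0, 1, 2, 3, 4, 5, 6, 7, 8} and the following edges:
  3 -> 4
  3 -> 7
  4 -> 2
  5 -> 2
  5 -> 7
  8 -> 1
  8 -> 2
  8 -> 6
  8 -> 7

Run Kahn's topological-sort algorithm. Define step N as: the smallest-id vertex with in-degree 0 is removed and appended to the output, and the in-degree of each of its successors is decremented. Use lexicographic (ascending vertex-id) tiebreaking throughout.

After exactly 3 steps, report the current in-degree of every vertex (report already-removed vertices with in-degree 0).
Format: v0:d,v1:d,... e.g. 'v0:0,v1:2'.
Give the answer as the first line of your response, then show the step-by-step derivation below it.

v0:0,v1:1,v2:2,v3:0,v4:0,v5:0,v6:1,v7:2,v8:0

step 1: output 0; order=[0]; indeg=(0,1,3,0,1,0,1,3,0)
step 2: output 3; order=[0,3]; indeg=(0,1,3,0,0,0,1,2,0)
step 3: output 4; order=[0,3,4]; indeg=(0,1,2,0,0,0,1,2,0)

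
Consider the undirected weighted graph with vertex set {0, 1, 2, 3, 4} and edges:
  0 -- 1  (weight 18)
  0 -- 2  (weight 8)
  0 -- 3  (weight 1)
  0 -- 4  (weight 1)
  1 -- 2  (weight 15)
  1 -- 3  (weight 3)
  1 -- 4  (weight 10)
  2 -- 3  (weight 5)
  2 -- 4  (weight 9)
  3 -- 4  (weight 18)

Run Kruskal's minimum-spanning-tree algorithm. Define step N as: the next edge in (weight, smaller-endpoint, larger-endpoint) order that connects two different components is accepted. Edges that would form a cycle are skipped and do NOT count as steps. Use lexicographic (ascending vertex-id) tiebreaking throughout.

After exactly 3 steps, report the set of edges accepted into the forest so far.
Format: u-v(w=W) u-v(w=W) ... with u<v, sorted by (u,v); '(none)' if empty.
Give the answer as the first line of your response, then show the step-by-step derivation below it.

0-3(w=1) 0-4(w=1) 1-3(w=3)

step 1: add edge 0-3 (w=1); MST = {0-3(w=1)}
step 2: add edge 0-4 (w=1); MST = {0-3(w=1) 0-4(w=1)}
step 3: add edge 1-3 (w=3); MST = {0-3(w=1) 0-4(w=1) 1-3(w=3)}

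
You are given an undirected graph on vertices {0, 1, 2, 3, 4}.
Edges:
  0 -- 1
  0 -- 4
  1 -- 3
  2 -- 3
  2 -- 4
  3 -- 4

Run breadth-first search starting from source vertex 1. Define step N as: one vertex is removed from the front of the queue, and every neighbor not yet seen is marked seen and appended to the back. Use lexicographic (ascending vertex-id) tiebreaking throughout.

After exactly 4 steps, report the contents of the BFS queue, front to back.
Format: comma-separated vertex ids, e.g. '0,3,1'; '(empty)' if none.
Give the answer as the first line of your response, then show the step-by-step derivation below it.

2

step 1: dequeue 1; queue=[0,3]; order=1
step 2: dequeue 0; queue=[3,4]; order=1,0
step 3: dequeue 3; queue=[4,2]; order=1,0,3
step 4: dequeue 4; queue=[2]; order=1,0,3,4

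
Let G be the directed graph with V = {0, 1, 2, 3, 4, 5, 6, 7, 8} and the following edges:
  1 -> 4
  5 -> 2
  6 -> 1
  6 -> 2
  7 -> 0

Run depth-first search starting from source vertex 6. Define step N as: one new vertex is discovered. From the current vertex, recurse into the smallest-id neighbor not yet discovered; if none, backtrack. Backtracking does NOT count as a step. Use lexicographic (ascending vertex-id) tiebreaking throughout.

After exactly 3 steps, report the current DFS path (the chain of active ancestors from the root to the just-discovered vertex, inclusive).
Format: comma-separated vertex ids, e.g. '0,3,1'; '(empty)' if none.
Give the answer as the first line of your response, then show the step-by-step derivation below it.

6,1,4

step 1: discover 6; path=6; order=6
step 2: discover 1; path=6>1; order=6,1
step 3: discover 4; path=6>1>4; order=6,1,4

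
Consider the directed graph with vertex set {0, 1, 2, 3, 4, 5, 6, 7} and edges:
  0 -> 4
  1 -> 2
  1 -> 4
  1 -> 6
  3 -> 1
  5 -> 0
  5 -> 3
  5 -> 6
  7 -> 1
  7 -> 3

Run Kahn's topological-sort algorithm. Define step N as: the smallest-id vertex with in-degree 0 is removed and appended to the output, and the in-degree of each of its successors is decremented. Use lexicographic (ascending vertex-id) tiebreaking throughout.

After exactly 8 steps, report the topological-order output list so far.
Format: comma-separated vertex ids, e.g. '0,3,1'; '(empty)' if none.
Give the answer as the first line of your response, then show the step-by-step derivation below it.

5,0,7,3,1,2,4,6

step 1: output 5; order=[5]; indeg=(0,2,1,1,2,0,1,0)
step 2: output 0; order=[5,0]; indeg=(0,2,1,1,1,0,1,0)
step 3: output 7; order=[5,0,7]; indeg=(0,1,1,0,1,0,1,0)
step 4: output 3; order=[5,0,7,3]; indeg=(0,0,1,0,1,0,1,0)
step 5: output 1; order=[5,0,7,3,1]; indeg=(0,0,0,0,0,0,0,0)
step 6: output 2; order=[5,0,7,3,1,2]; indeg=(0,0,0,0,0,0,0,0)
step 7: output 4; order=[5,0,7,3,1,2,4]; indeg=(0,0,0,0,0,0,0,0)
step 8: output 6; order=[5,0,7,3,1,2,4,6]; indeg=(0,0,0,0,0,0,0,0)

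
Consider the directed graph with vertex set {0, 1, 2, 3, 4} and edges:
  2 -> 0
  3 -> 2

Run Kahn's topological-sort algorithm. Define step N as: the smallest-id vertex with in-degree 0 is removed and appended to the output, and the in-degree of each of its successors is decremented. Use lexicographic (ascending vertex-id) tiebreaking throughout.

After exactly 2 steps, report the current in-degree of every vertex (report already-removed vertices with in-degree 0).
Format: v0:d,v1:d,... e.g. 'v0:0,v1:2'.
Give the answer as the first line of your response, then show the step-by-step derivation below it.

v0:1,v1:0,v2:0,v3:0,v4:0

step 1: output 1; order=[1]; indeg=(1,0,1,0,0)
step 2: output 3; order=[1,3]; indeg=(1,0,0,0,0)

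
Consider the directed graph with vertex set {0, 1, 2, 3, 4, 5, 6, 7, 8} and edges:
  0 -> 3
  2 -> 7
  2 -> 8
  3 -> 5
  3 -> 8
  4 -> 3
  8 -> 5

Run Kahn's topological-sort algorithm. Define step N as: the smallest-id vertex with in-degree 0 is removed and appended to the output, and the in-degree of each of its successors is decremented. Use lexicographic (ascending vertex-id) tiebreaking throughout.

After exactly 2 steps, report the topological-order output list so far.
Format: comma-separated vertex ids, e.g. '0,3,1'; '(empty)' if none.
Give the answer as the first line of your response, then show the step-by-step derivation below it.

0,1

step 1: output 0; order=[0]; indeg=(0,0,0,1,0,2,0,1,2)
step 2: output 1; order=[0,1]; indeg=(0,0,0,1,0,2,0,1,2)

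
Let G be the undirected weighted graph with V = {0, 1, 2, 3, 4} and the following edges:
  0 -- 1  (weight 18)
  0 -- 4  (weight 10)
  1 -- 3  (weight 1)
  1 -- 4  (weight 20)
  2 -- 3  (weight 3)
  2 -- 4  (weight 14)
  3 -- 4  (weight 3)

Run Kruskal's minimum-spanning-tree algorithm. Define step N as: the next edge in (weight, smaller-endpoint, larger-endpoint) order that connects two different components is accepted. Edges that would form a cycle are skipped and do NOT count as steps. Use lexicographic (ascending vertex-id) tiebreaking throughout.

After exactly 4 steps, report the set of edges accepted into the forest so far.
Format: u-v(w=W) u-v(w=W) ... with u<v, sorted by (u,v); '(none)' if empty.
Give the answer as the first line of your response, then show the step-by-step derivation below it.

0-4(w=10) 1-3(w=1) 2-3(w=3) 3-4(w=3)

step 1: add edge 1-3 (w=1); MST = {1-3(w=1)}
step 2: add edge 2-3 (w=3); MST = {1-3(w=1) 2-3(w=3)}
step 3: add edge 3-4 (w=3); MST = {1-3(w=1) 2-3(w=3) 3-4(w=3)}
step 4: add edge 0-4 (w=10); MST = {0-4(w=10) 1-3(w=1) 2-3(w=3) 3-4(w=3)}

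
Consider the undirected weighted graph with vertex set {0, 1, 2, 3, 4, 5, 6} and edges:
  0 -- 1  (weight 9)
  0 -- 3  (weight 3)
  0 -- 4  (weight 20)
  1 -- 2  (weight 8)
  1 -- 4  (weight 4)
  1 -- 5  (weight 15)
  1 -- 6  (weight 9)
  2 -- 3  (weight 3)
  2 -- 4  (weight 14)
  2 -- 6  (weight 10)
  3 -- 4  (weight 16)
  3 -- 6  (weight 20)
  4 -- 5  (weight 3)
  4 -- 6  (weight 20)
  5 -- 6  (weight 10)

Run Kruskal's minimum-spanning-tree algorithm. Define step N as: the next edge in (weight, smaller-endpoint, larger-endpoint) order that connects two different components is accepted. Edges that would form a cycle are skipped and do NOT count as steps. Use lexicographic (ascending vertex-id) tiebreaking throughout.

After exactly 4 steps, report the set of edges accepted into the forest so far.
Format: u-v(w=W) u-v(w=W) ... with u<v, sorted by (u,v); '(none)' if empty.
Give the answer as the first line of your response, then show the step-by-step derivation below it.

0-3(w=3) 1-4(w=4) 2-3(w=3) 4-5(w=3)

step 1: add edge 0-3 (w=3); MST = {0-3(w=3)}
step 2: add edge 2-3 (w=3); MST = {0-3(w=3) 2-3(w=3)}
step 3: add edge 4-5 (w=3); MST = {0-3(w=3) 2-3(w=3) 4-5(w=3)}
step 4: add edge 1-4 (w=4); MST = {0-3(w=3) 1-4(w=4) 2-3(w=3) 4-5(w=3)}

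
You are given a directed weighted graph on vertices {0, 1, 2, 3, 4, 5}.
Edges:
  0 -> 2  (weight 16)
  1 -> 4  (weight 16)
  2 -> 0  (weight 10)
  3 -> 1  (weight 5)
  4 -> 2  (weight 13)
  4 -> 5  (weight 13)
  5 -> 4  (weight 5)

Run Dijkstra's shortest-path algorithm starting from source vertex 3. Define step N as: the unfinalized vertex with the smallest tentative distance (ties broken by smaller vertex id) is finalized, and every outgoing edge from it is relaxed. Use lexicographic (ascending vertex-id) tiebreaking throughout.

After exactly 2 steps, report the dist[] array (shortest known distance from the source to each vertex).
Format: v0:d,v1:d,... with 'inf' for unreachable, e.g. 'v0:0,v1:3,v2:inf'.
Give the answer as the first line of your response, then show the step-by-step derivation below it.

v0:inf,v1:5,v2:inf,v3:0,v4:21,v5:inf

step 1: dist = v0:inf,v1:5,v2:inf,v3:0,v4:inf,v5:inf
step 2: dist = v0:inf,v1:5,v2:inf,v3:0,v4:21,v5:inf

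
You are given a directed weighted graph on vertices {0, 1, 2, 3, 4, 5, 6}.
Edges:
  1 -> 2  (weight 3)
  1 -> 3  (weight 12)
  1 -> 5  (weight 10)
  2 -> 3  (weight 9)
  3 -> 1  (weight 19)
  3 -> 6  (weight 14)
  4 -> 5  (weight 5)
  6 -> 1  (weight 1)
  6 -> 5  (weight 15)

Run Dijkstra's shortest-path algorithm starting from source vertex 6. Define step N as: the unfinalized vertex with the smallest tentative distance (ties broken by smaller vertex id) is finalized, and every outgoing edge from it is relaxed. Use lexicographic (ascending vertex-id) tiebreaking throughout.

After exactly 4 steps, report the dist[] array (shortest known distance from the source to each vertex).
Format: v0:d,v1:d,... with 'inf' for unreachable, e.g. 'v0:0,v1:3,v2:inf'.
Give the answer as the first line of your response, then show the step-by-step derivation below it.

v0:inf,v1:1,v2:4,v3:13,v4:inf,v5:11,v6:0

step 1: dist = v0:inf,v1:1,v2:inf,v3:inf,v4:inf,v5:15,v6:0
step 2: dist = v0:inf,v1:1,v2:4,v3:13,v4:inf,v5:11,v6:0
step 3: dist = v0:inf,v1:1,v2:4,v3:13,v4:inf,v5:11,v6:0
step 4: dist = v0:inf,v1:1,v2:4,v3:13,v4:inf,v5:11,v6:0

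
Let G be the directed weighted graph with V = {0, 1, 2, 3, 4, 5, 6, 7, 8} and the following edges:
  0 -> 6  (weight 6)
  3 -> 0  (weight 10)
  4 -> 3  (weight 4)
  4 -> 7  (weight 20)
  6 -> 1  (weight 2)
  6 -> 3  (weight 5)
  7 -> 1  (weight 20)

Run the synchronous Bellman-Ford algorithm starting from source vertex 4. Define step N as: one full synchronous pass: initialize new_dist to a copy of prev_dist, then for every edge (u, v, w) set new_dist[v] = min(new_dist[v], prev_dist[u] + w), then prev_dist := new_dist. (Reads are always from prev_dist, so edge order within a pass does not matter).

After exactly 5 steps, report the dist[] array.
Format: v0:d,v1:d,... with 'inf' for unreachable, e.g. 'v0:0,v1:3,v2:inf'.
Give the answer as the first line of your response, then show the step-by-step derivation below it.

v0:14,v1:22,v2:inf,v3:4,v4:0,v5:inf,v6:20,v7:20,v8:inf

step 1: dist = v0:inf,v1:inf,v2:inf,v3:4,v4:0,v5:inf,v6:inf,v7:20,v8:inf
step 2: dist = v0:14,v1:40,v2:inf,v3:4,v4:0,v5:inf,v6:inf,v7:20,v8:inf
step 3: dist = v0:14,v1:40,v2:inf,v3:4,v4:0,v5:inf,v6:20,v7:20,v8:inf
step 4: dist = v0:14,v1:22,v2:inf,v3:4,v4:0,v5:inf,v6:20,v7:20,v8:inf
step 5: dist = v0:14,v1:22,v2:inf,v3:4,v4:0,v5:inf,v6:20,v7:20,v8:inf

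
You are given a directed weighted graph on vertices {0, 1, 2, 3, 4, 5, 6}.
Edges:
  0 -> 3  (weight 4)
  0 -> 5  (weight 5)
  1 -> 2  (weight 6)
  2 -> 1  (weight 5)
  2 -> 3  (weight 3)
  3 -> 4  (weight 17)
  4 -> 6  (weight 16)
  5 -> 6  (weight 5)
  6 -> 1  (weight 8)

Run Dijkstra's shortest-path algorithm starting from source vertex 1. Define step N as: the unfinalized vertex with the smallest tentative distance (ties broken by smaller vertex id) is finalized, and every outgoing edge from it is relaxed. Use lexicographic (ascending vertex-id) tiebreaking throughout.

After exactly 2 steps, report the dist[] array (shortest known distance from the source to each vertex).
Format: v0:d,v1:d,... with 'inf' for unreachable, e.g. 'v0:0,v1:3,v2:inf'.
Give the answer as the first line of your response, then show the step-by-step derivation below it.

v0:inf,v1:0,v2:6,v3:9,v4:inf,v5:inf,v6:inf

step 1: dist = v0:inf,v1:0,v2:6,v3:inf,v4:inf,v5:inf,v6:inf
step 2: dist = v0:inf,v1:0,v2:6,v3:9,v4:inf,v5:inf,v6:inf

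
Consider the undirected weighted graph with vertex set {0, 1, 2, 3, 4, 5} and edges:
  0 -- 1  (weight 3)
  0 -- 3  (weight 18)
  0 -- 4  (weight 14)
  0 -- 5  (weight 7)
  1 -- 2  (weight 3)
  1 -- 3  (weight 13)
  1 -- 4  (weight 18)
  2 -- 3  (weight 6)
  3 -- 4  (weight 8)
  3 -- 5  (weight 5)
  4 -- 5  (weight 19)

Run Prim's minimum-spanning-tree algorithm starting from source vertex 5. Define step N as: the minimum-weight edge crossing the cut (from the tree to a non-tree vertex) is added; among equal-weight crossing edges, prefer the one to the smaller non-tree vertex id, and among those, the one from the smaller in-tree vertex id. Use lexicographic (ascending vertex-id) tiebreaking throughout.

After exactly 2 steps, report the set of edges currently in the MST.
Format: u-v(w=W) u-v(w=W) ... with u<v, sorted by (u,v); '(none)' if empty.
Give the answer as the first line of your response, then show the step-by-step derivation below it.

2-3(w=6) 3-5(w=5)

step 1: add edge 3-5 (w=5); MST = {3-5(w=5)}
step 2: add edge 2-3 (w=6); MST = {2-3(w=6) 3-5(w=5)}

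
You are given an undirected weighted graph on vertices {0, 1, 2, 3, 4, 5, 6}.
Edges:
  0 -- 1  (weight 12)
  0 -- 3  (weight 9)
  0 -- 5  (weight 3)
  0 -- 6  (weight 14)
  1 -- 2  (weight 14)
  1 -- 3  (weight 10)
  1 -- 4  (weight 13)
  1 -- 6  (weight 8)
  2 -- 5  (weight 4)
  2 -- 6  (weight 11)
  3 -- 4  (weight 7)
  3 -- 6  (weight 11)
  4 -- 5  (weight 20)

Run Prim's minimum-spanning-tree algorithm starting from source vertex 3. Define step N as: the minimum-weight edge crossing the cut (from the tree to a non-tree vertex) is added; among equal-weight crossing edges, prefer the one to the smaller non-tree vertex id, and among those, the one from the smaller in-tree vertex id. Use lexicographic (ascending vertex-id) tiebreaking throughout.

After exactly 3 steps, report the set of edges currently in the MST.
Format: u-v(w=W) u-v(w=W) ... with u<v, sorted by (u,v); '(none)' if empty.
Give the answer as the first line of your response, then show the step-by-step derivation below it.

0-3(w=9) 0-5(w=3) 3-4(w=7)

step 1: add edge 3-4 (w=7); MST = {3-4(w=7)}
step 2: add edge 0-3 (w=9); MST = {0-3(w=9) 3-4(w=7)}
step 3: add edge 0-5 (w=3); MST = {0-3(w=9) 0-5(w=3) 3-4(w=7)}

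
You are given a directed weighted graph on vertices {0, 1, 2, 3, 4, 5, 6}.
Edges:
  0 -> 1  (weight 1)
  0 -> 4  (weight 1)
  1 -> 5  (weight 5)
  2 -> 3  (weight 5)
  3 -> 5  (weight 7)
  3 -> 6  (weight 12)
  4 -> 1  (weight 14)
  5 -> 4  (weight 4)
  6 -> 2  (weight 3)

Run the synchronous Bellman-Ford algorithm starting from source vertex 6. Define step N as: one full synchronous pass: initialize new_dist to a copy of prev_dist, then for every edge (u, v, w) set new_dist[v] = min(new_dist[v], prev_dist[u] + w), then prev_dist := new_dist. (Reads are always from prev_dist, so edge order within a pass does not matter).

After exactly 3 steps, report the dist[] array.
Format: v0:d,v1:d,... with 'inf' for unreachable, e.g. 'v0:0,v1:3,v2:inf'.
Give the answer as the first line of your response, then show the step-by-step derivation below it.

v0:inf,v1:inf,v2:3,v3:8,v4:inf,v5:15,v6:0

step 1: dist = v0:inf,v1:inf,v2:3,v3:inf,v4:inf,v5:inf,v6:0
step 2: dist = v0:inf,v1:inf,v2:3,v3:8,v4:inf,v5:inf,v6:0
step 3: dist = v0:inf,v1:inf,v2:3,v3:8,v4:inf,v5:15,v6:0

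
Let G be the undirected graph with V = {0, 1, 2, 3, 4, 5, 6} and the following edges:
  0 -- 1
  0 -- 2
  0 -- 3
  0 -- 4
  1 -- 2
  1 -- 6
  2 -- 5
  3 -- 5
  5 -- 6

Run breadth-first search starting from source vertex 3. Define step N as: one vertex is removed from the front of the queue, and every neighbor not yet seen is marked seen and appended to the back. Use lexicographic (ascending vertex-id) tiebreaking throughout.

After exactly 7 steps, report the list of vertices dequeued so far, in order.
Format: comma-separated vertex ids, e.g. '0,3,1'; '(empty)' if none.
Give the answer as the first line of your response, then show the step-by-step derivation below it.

3,0,5,1,2,4,6

step 1: dequeue 3; queue=[0,5]; order=3
step 2: dequeue 0; queue=[5,1,2,4]; order=3,0
step 3: dequeue 5; queue=[1,2,4,6]; order=3,0,5
step 4: dequeue 1; queue=[2,4,6]; order=3,0,5,1
step 5: dequeue 2; queue=[4,6]; order=3,0,5,1,2
step 6: dequeue 4; queue=[6]; order=3,0,5,1,2,4
step 7: dequeue 6; queue=[(empty)]; order=3,0,5,1,2,4,6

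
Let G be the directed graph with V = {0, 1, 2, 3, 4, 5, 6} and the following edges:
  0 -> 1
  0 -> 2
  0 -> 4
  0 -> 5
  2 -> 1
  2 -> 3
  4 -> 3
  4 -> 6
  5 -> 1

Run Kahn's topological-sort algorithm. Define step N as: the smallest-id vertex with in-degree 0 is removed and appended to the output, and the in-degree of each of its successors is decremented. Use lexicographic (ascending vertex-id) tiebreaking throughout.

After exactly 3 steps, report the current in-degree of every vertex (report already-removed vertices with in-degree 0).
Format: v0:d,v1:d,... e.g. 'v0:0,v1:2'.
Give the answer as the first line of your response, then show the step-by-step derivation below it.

v0:0,v1:1,v2:0,v3:0,v4:0,v5:0,v6:0

step 1: output 0; order=[0]; indeg=(0,2,0,2,0,0,1)
step 2: output 2; order=[0,2]; indeg=(0,1,0,1,0,0,1)
step 3: output 4; order=[0,2,4]; indeg=(0,1,0,0,0,0,0)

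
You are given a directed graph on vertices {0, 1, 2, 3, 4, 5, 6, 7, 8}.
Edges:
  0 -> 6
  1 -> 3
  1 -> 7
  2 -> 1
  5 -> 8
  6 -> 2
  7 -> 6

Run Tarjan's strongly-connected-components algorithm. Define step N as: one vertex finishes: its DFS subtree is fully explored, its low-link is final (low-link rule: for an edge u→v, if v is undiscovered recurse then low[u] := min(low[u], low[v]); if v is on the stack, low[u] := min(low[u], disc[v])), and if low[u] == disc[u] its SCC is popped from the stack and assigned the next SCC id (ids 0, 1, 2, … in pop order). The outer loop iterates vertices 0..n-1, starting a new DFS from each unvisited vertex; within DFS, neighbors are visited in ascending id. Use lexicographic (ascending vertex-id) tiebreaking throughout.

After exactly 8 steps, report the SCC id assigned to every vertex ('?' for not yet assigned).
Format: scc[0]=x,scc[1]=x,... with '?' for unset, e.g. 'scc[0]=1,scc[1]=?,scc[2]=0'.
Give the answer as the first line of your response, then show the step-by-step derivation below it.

scc[0]=2,scc[1]=1,scc[2]=1,scc[3]=0,scc[4]=3,scc[5]=?,scc[6]=1,scc[7]=1,scc[8]=4

step 1: low=(low[0]=0,low[1]=3,low[2]=2,low[3]=4,low[4]=?,low[5]=?,low[6]=1,low[7]=?,low[8]=?); scc=(scc[0]=?,scc[1]=?,scc[2]=?,scc[3]=0,scc[4]=?,scc[5]=?,scc[6]=?,scc[7]=?,scc[8]=?)
step 2: low=(low[0]=0,low[1]=3,low[2]=2,low[3]=4,low[4]=?,low[5]=?,low[6]=1,low[7]=1,low[8]=?); scc=(scc[0]=?,scc[1]=?,scc[2]=?,scc[3]=0,scc[4]=?,scc[5]=?,scc[6]=?,scc[7]=?,scc[8]=?)
step 3: low=(low[0]=0,low[1]=1,low[2]=2,low[3]=4,low[4]=?,low[5]=?,low[6]=1,low[7]=1,low[8]=?); scc=(scc[0]=?,scc[1]=?,scc[2]=?,scc[3]=0,scc[4]=?,scc[5]=?,scc[6]=?,scc[7]=?,scc[8]=?)
step 4: low=(low[0]=0,low[1]=1,low[2]=1,low[3]=4,low[4]=?,low[5]=?,low[6]=1,low[7]=1,low[8]=?); scc=(scc[0]=?,scc[1]=?,scc[2]=?,scc[3]=0,scc[4]=?,scc[5]=?,scc[6]=?,scc[7]=?,scc[8]=?)
step 5: low=(low[0]=0,low[1]=1,low[2]=1,low[3]=4,low[4]=?,low[5]=?,low[6]=1,low[7]=1,low[8]=?); scc=(scc[0]=?,scc[1]=1,scc[2]=1,scc[3]=0,scc[4]=?,scc[5]=?,scc[6]=1,scc[7]=1,scc[8]=?)
step 6: low=(low[0]=0,low[1]=1,low[2]=1,low[3]=4,low[4]=?,low[5]=?,low[6]=1,low[7]=1,low[8]=?); scc=(scc[0]=2,scc[1]=1,scc[2]=1,scc[3]=0,scc[4]=?,scc[5]=?,scc[6]=1,scc[7]=1,scc[8]=?)
step 7: low=(low[0]=0,low[1]=1,low[2]=1,low[3]=4,low[4]=6,low[5]=?,low[6]=1,low[7]=1,low[8]=?); scc=(scc[0]=2,scc[1]=1,scc[2]=1,scc[3]=0,scc[4]=3,scc[5]=?,scc[6]=1,scc[7]=1,scc[8]=?)
step 8: low=(low[0]=0,low[1]=1,low[2]=1,low[3]=4,low[4]=6,low[5]=7,low[6]=1,low[7]=1,low[8]=8); scc=(scc[0]=2,scc[1]=1,scc[2]=1,scc[3]=0,scc[4]=3,scc[5]=?,scc[6]=1,scc[7]=1,scc[8]=4)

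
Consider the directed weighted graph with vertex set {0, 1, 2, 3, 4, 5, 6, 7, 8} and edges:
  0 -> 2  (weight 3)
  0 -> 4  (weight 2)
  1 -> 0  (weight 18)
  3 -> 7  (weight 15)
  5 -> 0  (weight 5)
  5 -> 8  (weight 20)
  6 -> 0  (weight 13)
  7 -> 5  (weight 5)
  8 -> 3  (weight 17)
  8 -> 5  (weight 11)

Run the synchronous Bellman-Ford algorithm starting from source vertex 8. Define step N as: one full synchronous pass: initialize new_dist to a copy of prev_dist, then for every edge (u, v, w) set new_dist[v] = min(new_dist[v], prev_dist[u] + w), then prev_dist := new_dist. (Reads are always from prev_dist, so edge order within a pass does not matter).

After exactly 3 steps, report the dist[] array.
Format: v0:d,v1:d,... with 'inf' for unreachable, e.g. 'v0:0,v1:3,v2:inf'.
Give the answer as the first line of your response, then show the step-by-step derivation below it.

v0:16,v1:inf,v2:19,v3:17,v4:18,v5:11,v6:inf,v7:32,v8:0

step 1: dist = v0:inf,v1:inf,v2:inf,v3:17,v4:inf,v5:11,v6:inf,v7:inf,v8:0
step 2: dist = v0:16,v1:inf,v2:inf,v3:17,v4:inf,v5:11,v6:inf,v7:32,v8:0
step 3: dist = v0:16,v1:inf,v2:19,v3:17,v4:18,v5:11,v6:inf,v7:32,v8:0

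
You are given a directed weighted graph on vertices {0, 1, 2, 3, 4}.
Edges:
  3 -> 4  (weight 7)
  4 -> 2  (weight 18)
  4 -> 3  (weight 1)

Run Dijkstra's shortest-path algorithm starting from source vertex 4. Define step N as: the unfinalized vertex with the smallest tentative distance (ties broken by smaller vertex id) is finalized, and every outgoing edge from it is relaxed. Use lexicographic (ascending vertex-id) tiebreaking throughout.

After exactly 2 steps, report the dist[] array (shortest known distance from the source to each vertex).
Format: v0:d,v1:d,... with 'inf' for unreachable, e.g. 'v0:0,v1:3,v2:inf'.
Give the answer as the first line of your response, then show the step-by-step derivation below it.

v0:inf,v1:inf,v2:18,v3:1,v4:0

step 1: dist = v0:inf,v1:inf,v2:18,v3:1,v4:0
step 2: dist = v0:inf,v1:inf,v2:18,v3:1,v4:0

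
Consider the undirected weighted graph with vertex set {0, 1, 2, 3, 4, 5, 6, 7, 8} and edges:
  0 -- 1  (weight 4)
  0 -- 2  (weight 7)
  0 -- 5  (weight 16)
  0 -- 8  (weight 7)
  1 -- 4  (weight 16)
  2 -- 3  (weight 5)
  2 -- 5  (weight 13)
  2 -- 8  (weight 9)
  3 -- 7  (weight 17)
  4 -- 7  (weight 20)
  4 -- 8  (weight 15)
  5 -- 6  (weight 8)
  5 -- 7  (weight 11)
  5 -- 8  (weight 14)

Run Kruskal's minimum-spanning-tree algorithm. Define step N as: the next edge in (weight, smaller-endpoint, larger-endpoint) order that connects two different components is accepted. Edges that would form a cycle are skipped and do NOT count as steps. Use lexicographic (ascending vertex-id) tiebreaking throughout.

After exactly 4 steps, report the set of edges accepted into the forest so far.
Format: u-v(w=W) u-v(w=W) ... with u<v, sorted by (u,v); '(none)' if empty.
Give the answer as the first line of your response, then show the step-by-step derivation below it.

0-1(w=4) 0-2(w=7) 0-8(w=7) 2-3(w=5)

step 1: add edge 0-1 (w=4); MST = {0-1(w=4)}
step 2: add edge 2-3 (w=5); MST = {0-1(w=4) 2-3(w=5)}
step 3: add edge 0-2 (w=7); MST = {0-1(w=4) 0-2(w=7) 2-3(w=5)}
step 4: add edge 0-8 (w=7); MST = {0-1(w=4) 0-2(w=7) 0-8(w=7) 2-3(w=5)}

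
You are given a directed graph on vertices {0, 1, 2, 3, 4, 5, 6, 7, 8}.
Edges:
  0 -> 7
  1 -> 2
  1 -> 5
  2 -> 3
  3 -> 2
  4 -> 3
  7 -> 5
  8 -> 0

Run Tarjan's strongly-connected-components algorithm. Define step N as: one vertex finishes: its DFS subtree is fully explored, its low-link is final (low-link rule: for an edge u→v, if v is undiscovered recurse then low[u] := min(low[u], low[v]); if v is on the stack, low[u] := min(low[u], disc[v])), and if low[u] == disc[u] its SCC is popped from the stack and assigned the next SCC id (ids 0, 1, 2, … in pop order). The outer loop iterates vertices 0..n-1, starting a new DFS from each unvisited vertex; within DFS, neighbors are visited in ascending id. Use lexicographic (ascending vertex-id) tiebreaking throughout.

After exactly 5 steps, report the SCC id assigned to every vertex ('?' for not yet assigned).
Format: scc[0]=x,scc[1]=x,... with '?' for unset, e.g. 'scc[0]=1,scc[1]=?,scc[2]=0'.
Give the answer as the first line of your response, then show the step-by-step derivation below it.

scc[0]=2,scc[1]=?,scc[2]=3,scc[3]=3,scc[4]=?,scc[5]=0,scc[6]=?,scc[7]=1,scc[8]=?

step 1: low=(low[0]=0,low[1]=?,low[2]=?,low[3]=?,low[4]=?,low[5]=2,low[6]=?,low[7]=1,low[8]=?); scc=(scc[0]=?,scc[1]=?,scc[2]=?,scc[3]=?,scc[4]=?,scc[5]=0,scc[6]=?,scc[7]=?,scc[8]=?)
step 2: low=(low[0]=0,low[1]=?,low[2]=?,low[3]=?,low[4]=?,low[5]=2,low[6]=?,low[7]=1,low[8]=?); scc=(scc[0]=?,scc[1]=?,scc[2]=?,scc[3]=?,scc[4]=?,scc[5]=0,scc[6]=?,scc[7]=1,scc[8]=?)
step 3: low=(low[0]=0,low[1]=?,low[2]=?,low[3]=?,low[4]=?,low[5]=2,low[6]=?,low[7]=1,low[8]=?); scc=(scc[0]=2,scc[1]=?,scc[2]=?,scc[3]=?,scc[4]=?,scc[5]=0,scc[6]=?,scc[7]=1,scc[8]=?)
step 4: low=(low[0]=0,low[1]=3,low[2]=4,low[3]=4,low[4]=?,low[5]=2,low[6]=?,low[7]=1,low[8]=?); scc=(scc[0]=2,scc[1]=?,scc[2]=?,scc[3]=?,scc[4]=?,scc[5]=0,scc[6]=?,scc[7]=1,scc[8]=?)
step 5: low=(low[0]=0,low[1]=3,low[2]=4,low[3]=4,low[4]=?,low[5]=2,low[6]=?,low[7]=1,low[8]=?); scc=(scc[0]=2,scc[1]=?,scc[2]=3,scc[3]=3,scc[4]=?,scc[5]=0,scc[6]=?,scc[7]=1,scc[8]=?)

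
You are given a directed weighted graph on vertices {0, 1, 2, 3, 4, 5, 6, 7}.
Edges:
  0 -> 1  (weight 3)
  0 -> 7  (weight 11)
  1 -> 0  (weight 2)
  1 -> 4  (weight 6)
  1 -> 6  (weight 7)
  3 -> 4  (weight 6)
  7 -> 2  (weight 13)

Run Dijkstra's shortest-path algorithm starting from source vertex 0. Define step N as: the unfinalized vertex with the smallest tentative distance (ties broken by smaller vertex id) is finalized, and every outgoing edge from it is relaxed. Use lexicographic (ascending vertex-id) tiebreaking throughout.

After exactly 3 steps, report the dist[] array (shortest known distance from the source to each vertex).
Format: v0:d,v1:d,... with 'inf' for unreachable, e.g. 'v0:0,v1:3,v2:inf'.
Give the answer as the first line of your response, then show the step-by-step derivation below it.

v0:0,v1:3,v2:inf,v3:inf,v4:9,v5:inf,v6:10,v7:11

step 1: dist = v0:0,v1:3,v2:inf,v3:inf,v4:inf,v5:inf,v6:inf,v7:11
step 2: dist = v0:0,v1:3,v2:inf,v3:inf,v4:9,v5:inf,v6:10,v7:11
step 3: dist = v0:0,v1:3,v2:inf,v3:inf,v4:9,v5:inf,v6:10,v7:11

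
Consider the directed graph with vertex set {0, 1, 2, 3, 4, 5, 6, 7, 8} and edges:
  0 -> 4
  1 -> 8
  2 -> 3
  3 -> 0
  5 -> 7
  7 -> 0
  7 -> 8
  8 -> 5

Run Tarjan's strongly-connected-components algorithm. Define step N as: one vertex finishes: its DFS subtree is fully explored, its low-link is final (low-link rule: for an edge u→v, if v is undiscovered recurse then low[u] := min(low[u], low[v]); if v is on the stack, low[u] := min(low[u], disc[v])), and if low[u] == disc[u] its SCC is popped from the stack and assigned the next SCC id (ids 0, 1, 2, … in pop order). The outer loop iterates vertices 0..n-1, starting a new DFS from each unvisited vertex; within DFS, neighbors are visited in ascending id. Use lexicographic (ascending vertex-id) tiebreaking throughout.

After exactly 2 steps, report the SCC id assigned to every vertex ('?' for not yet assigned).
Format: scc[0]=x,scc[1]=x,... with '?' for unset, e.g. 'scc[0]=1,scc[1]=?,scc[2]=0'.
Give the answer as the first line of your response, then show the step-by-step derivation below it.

scc[0]=1,scc[1]=?,scc[2]=?,scc[3]=?,scc[4]=0,scc[5]=?,scc[6]=?,scc[7]=?,scc[8]=?

step 1: low=(low[0]=0,low[1]=?,low[2]=?,low[3]=?,low[4]=1,low[5]=?,low[6]=?,low[7]=?,low[8]=?); scc=(scc[0]=?,scc[1]=?,scc[2]=?,scc[3]=?,scc[4]=0,scc[5]=?,scc[6]=?,scc[7]=?,scc[8]=?)
step 2: low=(low[0]=0,low[1]=?,low[2]=?,low[3]=?,low[4]=1,low[5]=?,low[6]=?,low[7]=?,low[8]=?); scc=(scc[0]=1,scc[1]=?,scc[2]=?,scc[3]=?,scc[4]=0,scc[5]=?,scc[6]=?,scc[7]=?,scc[8]=?)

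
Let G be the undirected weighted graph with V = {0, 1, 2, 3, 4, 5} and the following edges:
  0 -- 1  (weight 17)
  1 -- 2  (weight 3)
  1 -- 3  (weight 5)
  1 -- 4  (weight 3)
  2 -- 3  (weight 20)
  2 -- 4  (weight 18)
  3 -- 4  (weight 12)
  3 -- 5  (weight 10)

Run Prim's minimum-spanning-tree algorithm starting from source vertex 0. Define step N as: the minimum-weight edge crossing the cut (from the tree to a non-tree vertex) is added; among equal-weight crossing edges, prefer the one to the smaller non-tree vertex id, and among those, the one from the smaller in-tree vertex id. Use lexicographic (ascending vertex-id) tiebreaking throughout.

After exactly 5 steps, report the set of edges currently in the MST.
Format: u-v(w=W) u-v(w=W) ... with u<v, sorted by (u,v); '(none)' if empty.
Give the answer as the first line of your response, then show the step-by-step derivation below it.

0-1(w=17) 1-2(w=3) 1-3(w=5) 1-4(w=3) 3-5(w=10)

step 1: add edge 0-1 (w=17); MST = {0-1(w=17)}
step 2: add edge 1-2 (w=3); MST = {0-1(w=17) 1-2(w=3)}
step 3: add edge 1-4 (w=3); MST = {0-1(w=17) 1-2(w=3) 1-4(w=3)}
step 4: add edge 1-3 (w=5); MST = {0-1(w=17) 1-2(w=3) 1-3(w=5) 1-4(w=3)}
step 5: add edge 3-5 (w=10); MST = {0-1(w=17) 1-2(w=3) 1-3(w=5) 1-4(w=3) 3-5(w=10)}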